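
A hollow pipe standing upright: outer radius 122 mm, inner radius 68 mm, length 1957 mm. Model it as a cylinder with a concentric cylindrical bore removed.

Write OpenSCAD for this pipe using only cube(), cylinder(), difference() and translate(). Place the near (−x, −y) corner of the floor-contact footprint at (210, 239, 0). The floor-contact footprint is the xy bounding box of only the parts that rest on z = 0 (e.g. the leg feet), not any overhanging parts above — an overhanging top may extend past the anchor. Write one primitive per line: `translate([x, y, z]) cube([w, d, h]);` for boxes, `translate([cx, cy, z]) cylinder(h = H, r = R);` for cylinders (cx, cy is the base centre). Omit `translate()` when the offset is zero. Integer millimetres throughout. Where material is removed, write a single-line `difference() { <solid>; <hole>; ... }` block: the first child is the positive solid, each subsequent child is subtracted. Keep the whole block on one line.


difference() { translate([332, 361, 0]) cylinder(h = 1957, r = 122); translate([332, 361, 0]) cylinder(h = 1957, r = 68); }


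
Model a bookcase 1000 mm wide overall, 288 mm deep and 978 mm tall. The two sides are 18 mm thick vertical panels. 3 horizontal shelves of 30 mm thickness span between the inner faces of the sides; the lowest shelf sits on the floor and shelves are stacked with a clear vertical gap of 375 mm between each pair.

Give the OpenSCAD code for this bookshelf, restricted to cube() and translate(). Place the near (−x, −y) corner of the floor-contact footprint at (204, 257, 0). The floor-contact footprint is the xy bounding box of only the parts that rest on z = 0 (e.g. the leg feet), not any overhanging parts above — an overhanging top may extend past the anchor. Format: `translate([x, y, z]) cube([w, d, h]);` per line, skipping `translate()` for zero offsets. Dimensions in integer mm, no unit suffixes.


translate([204, 257, 0]) cube([18, 288, 978]);
translate([1186, 257, 0]) cube([18, 288, 978]);
translate([222, 257, 0]) cube([964, 288, 30]);
translate([222, 257, 405]) cube([964, 288, 30]);
translate([222, 257, 810]) cube([964, 288, 30]);


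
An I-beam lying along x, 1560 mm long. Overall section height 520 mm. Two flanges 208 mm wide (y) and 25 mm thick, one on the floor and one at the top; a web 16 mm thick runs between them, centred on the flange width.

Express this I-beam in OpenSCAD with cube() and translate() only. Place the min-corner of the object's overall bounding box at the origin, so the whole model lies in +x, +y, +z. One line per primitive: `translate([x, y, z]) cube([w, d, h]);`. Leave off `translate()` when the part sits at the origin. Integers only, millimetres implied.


cube([1560, 208, 25]);
translate([0, 96, 25]) cube([1560, 16, 470]);
translate([0, 0, 495]) cube([1560, 208, 25]);


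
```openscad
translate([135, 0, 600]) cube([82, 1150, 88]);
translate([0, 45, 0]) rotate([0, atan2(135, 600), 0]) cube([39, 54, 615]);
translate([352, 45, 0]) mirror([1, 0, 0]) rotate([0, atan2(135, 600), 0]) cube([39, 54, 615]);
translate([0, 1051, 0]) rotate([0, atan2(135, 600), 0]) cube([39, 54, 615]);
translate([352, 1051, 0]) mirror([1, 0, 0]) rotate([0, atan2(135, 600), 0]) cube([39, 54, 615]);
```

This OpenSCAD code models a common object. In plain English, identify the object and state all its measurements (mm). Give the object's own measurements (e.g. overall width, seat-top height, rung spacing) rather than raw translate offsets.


A sawhorse. A 82×1150×88 mm beam (x, y, z) sits on two A-frame leg pairs. Each pair is two raked legs of 39×54 mm section (54 mm along y) splaying symmetrically in x. Each leg rises 600 mm vertically over 135 mm of horizontal reach and is 615 mm long along its own axis. Every leg's outer bottom edge rests on the floor and its outer top edge meets a bottom edge of the beam — the left legs (tilting toward +x) meet the beam's −x bottom edge, the right legs (their mirror images, tilting toward −x) meet its +x bottom edge — so the leg tops tuck under the beam, the beam's underside is 600 mm above the floor, and the feet are 352 mm apart outside-to-outside with the beam centred between them. The two leg pairs are set in 45 mm from either end of the beam.


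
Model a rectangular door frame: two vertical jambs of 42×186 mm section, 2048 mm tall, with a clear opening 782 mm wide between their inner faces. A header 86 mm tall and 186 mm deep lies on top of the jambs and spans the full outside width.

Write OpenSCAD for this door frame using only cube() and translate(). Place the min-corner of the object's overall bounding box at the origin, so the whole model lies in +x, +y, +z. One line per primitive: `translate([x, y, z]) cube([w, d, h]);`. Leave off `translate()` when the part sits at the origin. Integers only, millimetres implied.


cube([42, 186, 2048]);
translate([824, 0, 0]) cube([42, 186, 2048]);
translate([0, 0, 2048]) cube([866, 186, 86]);


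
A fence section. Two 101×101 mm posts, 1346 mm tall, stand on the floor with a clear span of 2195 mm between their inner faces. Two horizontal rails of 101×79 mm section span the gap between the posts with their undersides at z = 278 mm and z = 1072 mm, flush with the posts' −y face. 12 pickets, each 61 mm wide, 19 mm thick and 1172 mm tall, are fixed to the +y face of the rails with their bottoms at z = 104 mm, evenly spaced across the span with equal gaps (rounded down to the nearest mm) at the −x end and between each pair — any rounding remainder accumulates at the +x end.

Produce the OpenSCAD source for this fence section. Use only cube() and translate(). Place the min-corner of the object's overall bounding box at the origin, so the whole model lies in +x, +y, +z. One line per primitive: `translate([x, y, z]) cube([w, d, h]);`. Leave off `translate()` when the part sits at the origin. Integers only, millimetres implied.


cube([101, 101, 1346]);
translate([2296, 0, 0]) cube([101, 101, 1346]);
translate([101, 0, 278]) cube([2195, 101, 79]);
translate([101, 0, 1072]) cube([2195, 101, 79]);
translate([213, 101, 104]) cube([61, 19, 1172]);
translate([386, 101, 104]) cube([61, 19, 1172]);
translate([559, 101, 104]) cube([61, 19, 1172]);
translate([732, 101, 104]) cube([61, 19, 1172]);
translate([905, 101, 104]) cube([61, 19, 1172]);
translate([1078, 101, 104]) cube([61, 19, 1172]);
translate([1251, 101, 104]) cube([61, 19, 1172]);
translate([1424, 101, 104]) cube([61, 19, 1172]);
translate([1597, 101, 104]) cube([61, 19, 1172]);
translate([1770, 101, 104]) cube([61, 19, 1172]);
translate([1943, 101, 104]) cube([61, 19, 1172]);
translate([2116, 101, 104]) cube([61, 19, 1172]);


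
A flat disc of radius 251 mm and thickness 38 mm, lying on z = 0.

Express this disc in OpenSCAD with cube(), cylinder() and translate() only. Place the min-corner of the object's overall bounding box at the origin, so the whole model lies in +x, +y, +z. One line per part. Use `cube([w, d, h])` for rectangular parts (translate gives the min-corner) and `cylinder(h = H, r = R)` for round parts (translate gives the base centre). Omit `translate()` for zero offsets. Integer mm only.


translate([251, 251, 0]) cylinder(h = 38, r = 251);


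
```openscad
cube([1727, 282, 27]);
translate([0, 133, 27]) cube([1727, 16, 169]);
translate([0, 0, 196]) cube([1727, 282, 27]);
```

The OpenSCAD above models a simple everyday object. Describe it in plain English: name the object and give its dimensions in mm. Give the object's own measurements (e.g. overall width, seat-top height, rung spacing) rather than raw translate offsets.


An I-beam lying along x, 1727 mm long. Overall section height 223 mm. Two flanges 282 mm wide (y) and 27 mm thick, one on the floor and one at the top; a web 16 mm thick runs between them, centred on the flange width.


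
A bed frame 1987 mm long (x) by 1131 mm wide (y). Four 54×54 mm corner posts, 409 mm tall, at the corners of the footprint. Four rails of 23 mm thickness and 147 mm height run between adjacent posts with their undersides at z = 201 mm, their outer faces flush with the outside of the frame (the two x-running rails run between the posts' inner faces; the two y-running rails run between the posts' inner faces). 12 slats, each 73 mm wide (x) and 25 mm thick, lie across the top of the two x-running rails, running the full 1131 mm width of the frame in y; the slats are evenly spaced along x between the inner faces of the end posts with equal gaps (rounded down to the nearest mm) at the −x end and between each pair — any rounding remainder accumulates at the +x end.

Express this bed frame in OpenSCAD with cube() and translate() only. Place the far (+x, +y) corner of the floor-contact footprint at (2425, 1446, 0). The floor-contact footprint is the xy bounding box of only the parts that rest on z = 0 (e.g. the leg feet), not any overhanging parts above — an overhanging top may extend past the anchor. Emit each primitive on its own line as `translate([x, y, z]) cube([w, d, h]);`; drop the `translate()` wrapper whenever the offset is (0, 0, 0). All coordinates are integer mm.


translate([438, 315, 0]) cube([54, 54, 409]);
translate([438, 1392, 0]) cube([54, 54, 409]);
translate([2371, 315, 0]) cube([54, 54, 409]);
translate([2371, 1392, 0]) cube([54, 54, 409]);
translate([492, 315, 201]) cube([1879, 23, 147]);
translate([492, 1423, 201]) cube([1879, 23, 147]);
translate([438, 369, 201]) cube([23, 1023, 147]);
translate([2402, 369, 201]) cube([23, 1023, 147]);
translate([569, 315, 348]) cube([73, 1131, 25]);
translate([719, 315, 348]) cube([73, 1131, 25]);
translate([869, 315, 348]) cube([73, 1131, 25]);
translate([1019, 315, 348]) cube([73, 1131, 25]);
translate([1169, 315, 348]) cube([73, 1131, 25]);
translate([1319, 315, 348]) cube([73, 1131, 25]);
translate([1469, 315, 348]) cube([73, 1131, 25]);
translate([1619, 315, 348]) cube([73, 1131, 25]);
translate([1769, 315, 348]) cube([73, 1131, 25]);
translate([1919, 315, 348]) cube([73, 1131, 25]);
translate([2069, 315, 348]) cube([73, 1131, 25]);
translate([2219, 315, 348]) cube([73, 1131, 25]);


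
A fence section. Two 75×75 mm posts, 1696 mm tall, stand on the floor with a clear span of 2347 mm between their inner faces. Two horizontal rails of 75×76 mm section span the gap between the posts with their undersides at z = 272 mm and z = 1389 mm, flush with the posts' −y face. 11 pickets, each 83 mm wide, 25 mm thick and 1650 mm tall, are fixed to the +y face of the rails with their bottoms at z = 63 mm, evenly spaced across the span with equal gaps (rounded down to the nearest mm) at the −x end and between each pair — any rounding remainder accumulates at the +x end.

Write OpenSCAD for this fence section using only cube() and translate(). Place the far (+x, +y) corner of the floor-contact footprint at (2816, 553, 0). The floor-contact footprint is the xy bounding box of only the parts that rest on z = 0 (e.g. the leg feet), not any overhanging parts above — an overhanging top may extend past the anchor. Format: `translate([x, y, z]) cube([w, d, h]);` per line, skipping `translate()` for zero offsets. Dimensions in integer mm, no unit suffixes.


translate([319, 478, 0]) cube([75, 75, 1696]);
translate([2741, 478, 0]) cube([75, 75, 1696]);
translate([394, 478, 272]) cube([2347, 75, 76]);
translate([394, 478, 1389]) cube([2347, 75, 76]);
translate([513, 553, 63]) cube([83, 25, 1650]);
translate([715, 553, 63]) cube([83, 25, 1650]);
translate([917, 553, 63]) cube([83, 25, 1650]);
translate([1119, 553, 63]) cube([83, 25, 1650]);
translate([1321, 553, 63]) cube([83, 25, 1650]);
translate([1523, 553, 63]) cube([83, 25, 1650]);
translate([1725, 553, 63]) cube([83, 25, 1650]);
translate([1927, 553, 63]) cube([83, 25, 1650]);
translate([2129, 553, 63]) cube([83, 25, 1650]);
translate([2331, 553, 63]) cube([83, 25, 1650]);
translate([2533, 553, 63]) cube([83, 25, 1650]);


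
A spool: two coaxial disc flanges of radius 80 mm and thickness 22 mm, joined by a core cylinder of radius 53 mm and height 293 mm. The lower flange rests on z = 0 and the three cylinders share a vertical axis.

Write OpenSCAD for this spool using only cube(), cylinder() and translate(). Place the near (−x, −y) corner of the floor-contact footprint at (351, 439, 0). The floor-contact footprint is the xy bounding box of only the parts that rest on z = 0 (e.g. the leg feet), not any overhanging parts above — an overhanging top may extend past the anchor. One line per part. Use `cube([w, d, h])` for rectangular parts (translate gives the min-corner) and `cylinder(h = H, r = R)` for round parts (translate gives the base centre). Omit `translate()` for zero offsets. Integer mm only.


translate([431, 519, 0]) cylinder(h = 22, r = 80);
translate([431, 519, 22]) cylinder(h = 293, r = 53);
translate([431, 519, 315]) cylinder(h = 22, r = 80);


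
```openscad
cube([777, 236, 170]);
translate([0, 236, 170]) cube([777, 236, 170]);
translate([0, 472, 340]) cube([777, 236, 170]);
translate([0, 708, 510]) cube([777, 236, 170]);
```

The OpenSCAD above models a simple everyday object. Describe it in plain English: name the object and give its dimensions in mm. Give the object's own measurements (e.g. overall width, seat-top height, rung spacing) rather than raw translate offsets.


A straight staircase of 4 solid steps. Each step is 777 mm wide (x), 236 mm deep (y, the going) and 170 mm tall (the rise). The first step rests on the floor; each subsequent step sits one going further in +y and one rise higher in +z, directly behind and above the previous step with no overlap.


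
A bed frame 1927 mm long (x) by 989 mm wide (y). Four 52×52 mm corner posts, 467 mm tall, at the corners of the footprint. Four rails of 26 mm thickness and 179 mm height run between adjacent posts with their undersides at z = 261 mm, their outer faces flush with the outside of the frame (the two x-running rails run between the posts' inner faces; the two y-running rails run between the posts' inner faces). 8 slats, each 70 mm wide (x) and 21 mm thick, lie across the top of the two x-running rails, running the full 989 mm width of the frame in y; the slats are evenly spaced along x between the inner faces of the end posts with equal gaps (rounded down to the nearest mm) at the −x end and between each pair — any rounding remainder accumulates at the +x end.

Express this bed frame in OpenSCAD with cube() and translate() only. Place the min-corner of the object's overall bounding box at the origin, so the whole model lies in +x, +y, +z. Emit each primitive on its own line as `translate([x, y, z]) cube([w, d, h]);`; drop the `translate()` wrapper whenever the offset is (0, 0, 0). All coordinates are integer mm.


cube([52, 52, 467]);
translate([0, 937, 0]) cube([52, 52, 467]);
translate([1875, 0, 0]) cube([52, 52, 467]);
translate([1875, 937, 0]) cube([52, 52, 467]);
translate([52, 0, 261]) cube([1823, 26, 179]);
translate([52, 963, 261]) cube([1823, 26, 179]);
translate([0, 52, 261]) cube([26, 885, 179]);
translate([1901, 52, 261]) cube([26, 885, 179]);
translate([192, 0, 440]) cube([70, 989, 21]);
translate([402, 0, 440]) cube([70, 989, 21]);
translate([612, 0, 440]) cube([70, 989, 21]);
translate([822, 0, 440]) cube([70, 989, 21]);
translate([1032, 0, 440]) cube([70, 989, 21]);
translate([1242, 0, 440]) cube([70, 989, 21]);
translate([1452, 0, 440]) cube([70, 989, 21]);
translate([1662, 0, 440]) cube([70, 989, 21]);


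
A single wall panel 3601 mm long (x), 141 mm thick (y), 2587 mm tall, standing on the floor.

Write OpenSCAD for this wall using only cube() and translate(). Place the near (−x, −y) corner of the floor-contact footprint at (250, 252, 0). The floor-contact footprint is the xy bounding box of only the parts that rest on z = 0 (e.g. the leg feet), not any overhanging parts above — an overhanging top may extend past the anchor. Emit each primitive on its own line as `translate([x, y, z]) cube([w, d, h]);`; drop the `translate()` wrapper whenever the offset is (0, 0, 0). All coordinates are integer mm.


translate([250, 252, 0]) cube([3601, 141, 2587]);


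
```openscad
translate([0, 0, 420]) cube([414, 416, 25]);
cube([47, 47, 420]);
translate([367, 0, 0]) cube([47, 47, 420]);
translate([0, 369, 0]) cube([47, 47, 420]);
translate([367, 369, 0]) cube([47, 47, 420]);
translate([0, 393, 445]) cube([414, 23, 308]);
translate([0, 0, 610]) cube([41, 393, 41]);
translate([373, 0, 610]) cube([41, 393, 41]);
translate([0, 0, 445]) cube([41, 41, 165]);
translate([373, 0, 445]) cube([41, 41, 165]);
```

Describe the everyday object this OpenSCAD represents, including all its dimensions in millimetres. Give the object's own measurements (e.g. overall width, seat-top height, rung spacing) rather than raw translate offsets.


A chair. The seat is a 414×416×25 mm slab with its top at z = 445 mm, on four 47×47 mm corner legs (flush with the seat edges, standing on z = 0). A flat backrest 23 mm thick, 308 mm tall, spans the full seat width and rises from the seat top along its +y edge, rear face flush with the rear of the seat. Two armrests of 41×41 mm section run along each side from the seat's front edge to the front of the backrest, top faces 206 mm above the seat top and outer faces flush with the seat's x-edges; a 41×41 mm post under the front of each armrest stands on the seat at the front corner.


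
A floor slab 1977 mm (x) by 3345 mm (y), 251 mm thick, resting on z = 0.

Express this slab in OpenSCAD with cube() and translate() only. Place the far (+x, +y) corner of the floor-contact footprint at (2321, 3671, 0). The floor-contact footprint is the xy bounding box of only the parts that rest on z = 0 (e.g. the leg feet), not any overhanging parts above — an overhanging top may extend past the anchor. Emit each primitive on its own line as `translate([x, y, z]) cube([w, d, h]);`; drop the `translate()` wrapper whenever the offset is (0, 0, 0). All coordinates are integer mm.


translate([344, 326, 0]) cube([1977, 3345, 251]);


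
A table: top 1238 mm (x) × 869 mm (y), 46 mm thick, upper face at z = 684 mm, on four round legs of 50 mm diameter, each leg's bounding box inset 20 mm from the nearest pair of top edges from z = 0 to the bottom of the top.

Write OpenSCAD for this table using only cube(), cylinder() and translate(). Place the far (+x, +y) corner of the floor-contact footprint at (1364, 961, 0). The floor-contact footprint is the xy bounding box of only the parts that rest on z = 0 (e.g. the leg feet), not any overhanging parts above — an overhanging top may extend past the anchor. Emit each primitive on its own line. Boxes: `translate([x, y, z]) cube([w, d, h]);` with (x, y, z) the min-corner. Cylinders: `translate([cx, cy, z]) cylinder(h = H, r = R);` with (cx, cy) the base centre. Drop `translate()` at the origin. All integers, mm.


// leg_h = 684 - 46 = 638
translate([146, 112, 638]) cube([1238, 869, 46]);
translate([191, 157, 0]) cylinder(h = 638, r = 25);
translate([1339, 157, 0]) cylinder(h = 638, r = 25);
translate([191, 936, 0]) cylinder(h = 638, r = 25);
translate([1339, 936, 0]) cylinder(h = 638, r = 25);


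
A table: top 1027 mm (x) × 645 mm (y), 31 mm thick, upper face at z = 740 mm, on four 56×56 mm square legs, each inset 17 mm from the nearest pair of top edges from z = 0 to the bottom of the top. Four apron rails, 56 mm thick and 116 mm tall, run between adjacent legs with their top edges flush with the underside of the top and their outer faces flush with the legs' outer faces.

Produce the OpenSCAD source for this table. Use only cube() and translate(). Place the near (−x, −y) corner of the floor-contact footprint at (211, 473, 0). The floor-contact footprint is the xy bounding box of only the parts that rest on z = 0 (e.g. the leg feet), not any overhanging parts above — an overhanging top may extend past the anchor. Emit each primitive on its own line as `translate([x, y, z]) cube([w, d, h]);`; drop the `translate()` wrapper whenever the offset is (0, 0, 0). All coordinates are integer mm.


translate([194, 456, 709]) cube([1027, 645, 31]);
translate([211, 473, 0]) cube([56, 56, 709]);
translate([1148, 473, 0]) cube([56, 56, 709]);
translate([211, 1028, 0]) cube([56, 56, 709]);
translate([1148, 1028, 0]) cube([56, 56, 709]);
translate([267, 473, 593]) cube([881, 56, 116]);
translate([267, 1028, 593]) cube([881, 56, 116]);
translate([211, 529, 593]) cube([56, 499, 116]);
translate([1148, 529, 593]) cube([56, 499, 116]);


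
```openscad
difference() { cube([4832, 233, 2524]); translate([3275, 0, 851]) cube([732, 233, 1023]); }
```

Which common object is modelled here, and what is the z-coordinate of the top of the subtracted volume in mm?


A wall with a window opening. The window head height is 1874 mm.

A wall with a rectangular opening subtracted — a window. Sill at z = 851, opening 1023 mm tall, so the head is at 851 + 1023 = 1874 mm.


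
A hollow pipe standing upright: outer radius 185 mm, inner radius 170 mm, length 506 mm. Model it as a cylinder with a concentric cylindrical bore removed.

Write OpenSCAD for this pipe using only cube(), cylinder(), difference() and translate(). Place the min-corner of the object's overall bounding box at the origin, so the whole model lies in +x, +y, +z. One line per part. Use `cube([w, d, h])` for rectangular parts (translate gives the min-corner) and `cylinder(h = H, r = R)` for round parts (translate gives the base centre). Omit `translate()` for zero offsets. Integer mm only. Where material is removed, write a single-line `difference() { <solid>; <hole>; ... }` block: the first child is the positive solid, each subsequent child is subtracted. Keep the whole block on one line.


difference() { translate([185, 185, 0]) cylinder(h = 506, r = 185); translate([185, 185, 0]) cylinder(h = 506, r = 170); }


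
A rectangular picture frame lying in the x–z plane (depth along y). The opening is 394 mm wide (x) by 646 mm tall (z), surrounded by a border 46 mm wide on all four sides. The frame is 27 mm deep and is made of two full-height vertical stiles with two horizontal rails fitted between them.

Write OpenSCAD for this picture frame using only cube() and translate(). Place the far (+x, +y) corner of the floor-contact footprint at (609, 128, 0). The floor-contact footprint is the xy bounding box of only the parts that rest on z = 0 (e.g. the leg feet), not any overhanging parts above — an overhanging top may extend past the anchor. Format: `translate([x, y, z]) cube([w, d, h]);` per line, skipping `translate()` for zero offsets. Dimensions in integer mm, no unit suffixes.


translate([123, 101, 0]) cube([46, 27, 738]);
translate([563, 101, 0]) cube([46, 27, 738]);
translate([169, 101, 0]) cube([394, 27, 46]);
translate([169, 101, 692]) cube([394, 27, 46]);


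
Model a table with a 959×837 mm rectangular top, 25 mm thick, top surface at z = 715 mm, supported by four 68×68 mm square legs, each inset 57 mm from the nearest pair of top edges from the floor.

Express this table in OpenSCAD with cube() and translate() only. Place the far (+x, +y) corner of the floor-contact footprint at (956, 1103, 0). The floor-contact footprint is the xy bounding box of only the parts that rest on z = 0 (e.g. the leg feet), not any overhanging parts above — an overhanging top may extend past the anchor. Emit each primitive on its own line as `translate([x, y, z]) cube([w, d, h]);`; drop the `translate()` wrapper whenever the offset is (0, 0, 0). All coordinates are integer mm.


translate([54, 323, 690]) cube([959, 837, 25]);
translate([111, 380, 0]) cube([68, 68, 690]);
translate([888, 380, 0]) cube([68, 68, 690]);
translate([111, 1035, 0]) cube([68, 68, 690]);
translate([888, 1035, 0]) cube([68, 68, 690]);


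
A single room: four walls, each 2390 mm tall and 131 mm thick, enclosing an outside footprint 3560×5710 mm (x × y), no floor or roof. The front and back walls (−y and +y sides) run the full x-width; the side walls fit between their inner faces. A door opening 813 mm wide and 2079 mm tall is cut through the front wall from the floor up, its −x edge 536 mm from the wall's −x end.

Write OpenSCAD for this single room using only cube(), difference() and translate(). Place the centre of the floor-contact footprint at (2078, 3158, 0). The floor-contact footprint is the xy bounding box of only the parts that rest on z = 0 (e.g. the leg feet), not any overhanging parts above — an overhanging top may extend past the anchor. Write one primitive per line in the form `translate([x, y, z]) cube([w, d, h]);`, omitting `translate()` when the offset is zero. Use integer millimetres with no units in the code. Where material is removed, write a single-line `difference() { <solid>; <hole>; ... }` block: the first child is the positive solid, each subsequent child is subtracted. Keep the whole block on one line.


difference() { translate([298, 303, 0]) cube([3560, 131, 2390]); translate([834, 303, 0]) cube([813, 131, 2079]); }
translate([298, 5882, 0]) cube([3560, 131, 2390]);
translate([298, 434, 0]) cube([131, 5448, 2390]);
translate([3727, 434, 0]) cube([131, 5448, 2390]);


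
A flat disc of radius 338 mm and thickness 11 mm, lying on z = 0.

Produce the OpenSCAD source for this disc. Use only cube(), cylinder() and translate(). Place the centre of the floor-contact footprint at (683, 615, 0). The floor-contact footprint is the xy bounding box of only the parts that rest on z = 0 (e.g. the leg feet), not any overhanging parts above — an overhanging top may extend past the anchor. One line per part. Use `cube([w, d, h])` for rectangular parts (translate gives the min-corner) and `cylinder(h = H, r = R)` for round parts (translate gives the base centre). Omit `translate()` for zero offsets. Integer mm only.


translate([683, 615, 0]) cylinder(h = 11, r = 338);


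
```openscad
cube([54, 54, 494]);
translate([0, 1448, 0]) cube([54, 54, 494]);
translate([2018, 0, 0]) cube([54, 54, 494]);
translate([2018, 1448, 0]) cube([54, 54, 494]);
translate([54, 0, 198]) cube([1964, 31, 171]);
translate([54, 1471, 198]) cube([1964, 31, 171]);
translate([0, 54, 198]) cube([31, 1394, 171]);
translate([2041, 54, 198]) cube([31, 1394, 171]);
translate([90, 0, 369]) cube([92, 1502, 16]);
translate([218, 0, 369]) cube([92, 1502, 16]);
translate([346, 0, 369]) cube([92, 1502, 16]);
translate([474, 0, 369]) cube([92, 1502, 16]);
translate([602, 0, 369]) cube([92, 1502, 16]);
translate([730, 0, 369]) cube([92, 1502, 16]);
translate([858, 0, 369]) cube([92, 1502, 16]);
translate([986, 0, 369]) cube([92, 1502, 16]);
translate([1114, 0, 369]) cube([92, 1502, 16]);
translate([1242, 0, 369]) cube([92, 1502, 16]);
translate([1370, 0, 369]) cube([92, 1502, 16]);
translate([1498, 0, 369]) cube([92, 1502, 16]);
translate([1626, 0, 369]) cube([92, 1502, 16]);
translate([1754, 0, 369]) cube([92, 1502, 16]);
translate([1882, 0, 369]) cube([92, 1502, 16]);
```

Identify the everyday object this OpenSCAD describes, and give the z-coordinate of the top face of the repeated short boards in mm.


A bed frame. The slat-top height is 385 mm.

Four posts, four rails, and a row of slats — a bed frame. Slats sit on the rails at z = 198 + 171 = 369; with slat thickness 16, the top is 385 mm.


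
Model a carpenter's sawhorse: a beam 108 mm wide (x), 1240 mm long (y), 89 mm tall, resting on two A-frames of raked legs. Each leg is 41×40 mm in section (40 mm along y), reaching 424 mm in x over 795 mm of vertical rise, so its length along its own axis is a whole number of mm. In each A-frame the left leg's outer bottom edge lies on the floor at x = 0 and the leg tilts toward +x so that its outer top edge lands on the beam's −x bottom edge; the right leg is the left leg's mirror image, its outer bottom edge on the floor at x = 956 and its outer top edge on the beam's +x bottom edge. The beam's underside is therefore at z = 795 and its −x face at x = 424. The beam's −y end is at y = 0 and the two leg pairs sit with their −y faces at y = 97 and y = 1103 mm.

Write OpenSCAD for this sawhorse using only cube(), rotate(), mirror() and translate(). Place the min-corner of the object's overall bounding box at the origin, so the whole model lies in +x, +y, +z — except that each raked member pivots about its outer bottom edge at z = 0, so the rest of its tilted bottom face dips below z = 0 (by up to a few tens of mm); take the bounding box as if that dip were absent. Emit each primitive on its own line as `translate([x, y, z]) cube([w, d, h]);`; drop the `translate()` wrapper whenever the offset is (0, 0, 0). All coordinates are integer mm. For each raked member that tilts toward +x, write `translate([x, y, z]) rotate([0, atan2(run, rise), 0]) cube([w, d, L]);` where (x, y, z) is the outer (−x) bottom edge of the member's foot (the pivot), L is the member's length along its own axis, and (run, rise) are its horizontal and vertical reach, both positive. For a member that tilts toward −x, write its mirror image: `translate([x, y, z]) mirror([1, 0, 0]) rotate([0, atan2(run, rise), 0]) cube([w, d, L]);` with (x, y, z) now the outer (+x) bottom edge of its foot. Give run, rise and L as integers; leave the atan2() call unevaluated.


// leg length = √(424² + 795²) = 901
// right-leg outer foot x = 2·424 + 108 = 956
// beam min-corner = (424, 0, 795)
translate([424, 0, 795]) cube([108, 1240, 89]);
translate([0, 97, 0]) rotate([0, atan2(424, 795), 0]) cube([41, 40, 901]);
translate([956, 97, 0]) mirror([1, 0, 0]) rotate([0, atan2(424, 795), 0]) cube([41, 40, 901]);
translate([0, 1103, 0]) rotate([0, atan2(424, 795), 0]) cube([41, 40, 901]);
translate([956, 1103, 0]) mirror([1, 0, 0]) rotate([0, atan2(424, 795), 0]) cube([41, 40, 901]);


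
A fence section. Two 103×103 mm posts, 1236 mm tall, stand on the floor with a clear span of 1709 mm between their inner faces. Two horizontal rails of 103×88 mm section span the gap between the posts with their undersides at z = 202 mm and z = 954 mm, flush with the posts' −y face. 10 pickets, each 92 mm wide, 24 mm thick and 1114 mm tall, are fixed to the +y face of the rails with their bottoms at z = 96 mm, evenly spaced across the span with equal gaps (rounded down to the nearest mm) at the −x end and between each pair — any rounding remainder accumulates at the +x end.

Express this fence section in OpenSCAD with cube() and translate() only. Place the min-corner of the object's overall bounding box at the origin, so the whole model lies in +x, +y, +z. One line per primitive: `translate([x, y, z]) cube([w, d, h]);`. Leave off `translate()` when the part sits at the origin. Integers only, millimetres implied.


cube([103, 103, 1236]);
translate([1812, 0, 0]) cube([103, 103, 1236]);
translate([103, 0, 202]) cube([1709, 103, 88]);
translate([103, 0, 954]) cube([1709, 103, 88]);
translate([174, 103, 96]) cube([92, 24, 1114]);
translate([337, 103, 96]) cube([92, 24, 1114]);
translate([500, 103, 96]) cube([92, 24, 1114]);
translate([663, 103, 96]) cube([92, 24, 1114]);
translate([826, 103, 96]) cube([92, 24, 1114]);
translate([989, 103, 96]) cube([92, 24, 1114]);
translate([1152, 103, 96]) cube([92, 24, 1114]);
translate([1315, 103, 96]) cube([92, 24, 1114]);
translate([1478, 103, 96]) cube([92, 24, 1114]);
translate([1641, 103, 96]) cube([92, 24, 1114]);


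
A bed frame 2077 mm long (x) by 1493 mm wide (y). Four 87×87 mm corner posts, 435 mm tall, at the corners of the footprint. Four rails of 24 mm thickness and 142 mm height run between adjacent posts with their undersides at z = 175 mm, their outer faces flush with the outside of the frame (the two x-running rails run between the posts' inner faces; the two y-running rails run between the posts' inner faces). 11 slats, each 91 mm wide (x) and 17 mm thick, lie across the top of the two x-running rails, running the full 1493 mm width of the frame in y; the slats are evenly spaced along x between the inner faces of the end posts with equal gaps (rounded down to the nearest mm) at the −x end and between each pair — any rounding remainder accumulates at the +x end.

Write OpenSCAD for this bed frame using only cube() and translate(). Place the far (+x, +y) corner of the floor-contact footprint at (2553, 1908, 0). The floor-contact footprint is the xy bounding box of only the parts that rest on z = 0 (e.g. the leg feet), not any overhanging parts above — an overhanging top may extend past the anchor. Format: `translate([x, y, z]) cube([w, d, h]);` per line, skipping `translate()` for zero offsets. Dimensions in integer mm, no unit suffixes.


// slat z = rail_z + rail_h = 175 + 142 = 317
// slat gap = ⌊(1903 − 11·91) / 12⌋ = 75
translate([476, 415, 0]) cube([87, 87, 435]);
translate([476, 1821, 0]) cube([87, 87, 435]);
translate([2466, 415, 0]) cube([87, 87, 435]);
translate([2466, 1821, 0]) cube([87, 87, 435]);
translate([563, 415, 175]) cube([1903, 24, 142]);
translate([563, 1884, 175]) cube([1903, 24, 142]);
translate([476, 502, 175]) cube([24, 1319, 142]);
translate([2529, 502, 175]) cube([24, 1319, 142]);
translate([638, 415, 317]) cube([91, 1493, 17]);
translate([804, 415, 317]) cube([91, 1493, 17]);
translate([970, 415, 317]) cube([91, 1493, 17]);
translate([1136, 415, 317]) cube([91, 1493, 17]);
translate([1302, 415, 317]) cube([91, 1493, 17]);
translate([1468, 415, 317]) cube([91, 1493, 17]);
translate([1634, 415, 317]) cube([91, 1493, 17]);
translate([1800, 415, 317]) cube([91, 1493, 17]);
translate([1966, 415, 317]) cube([91, 1493, 17]);
translate([2132, 415, 317]) cube([91, 1493, 17]);
translate([2298, 415, 317]) cube([91, 1493, 17]);


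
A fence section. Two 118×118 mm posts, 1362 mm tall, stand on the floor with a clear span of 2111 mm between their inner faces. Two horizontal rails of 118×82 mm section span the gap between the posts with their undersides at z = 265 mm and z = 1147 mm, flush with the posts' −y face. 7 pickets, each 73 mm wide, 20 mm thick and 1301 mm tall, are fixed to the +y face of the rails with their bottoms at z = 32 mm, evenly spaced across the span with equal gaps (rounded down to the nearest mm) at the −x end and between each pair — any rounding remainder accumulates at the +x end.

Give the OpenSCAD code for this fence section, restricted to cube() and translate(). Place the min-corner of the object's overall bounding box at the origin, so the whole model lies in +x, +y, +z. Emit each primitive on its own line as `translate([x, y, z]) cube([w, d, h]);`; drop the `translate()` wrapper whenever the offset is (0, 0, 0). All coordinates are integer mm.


cube([118, 118, 1362]);
translate([2229, 0, 0]) cube([118, 118, 1362]);
translate([118, 0, 265]) cube([2111, 118, 82]);
translate([118, 0, 1147]) cube([2111, 118, 82]);
translate([318, 118, 32]) cube([73, 20, 1301]);
translate([591, 118, 32]) cube([73, 20, 1301]);
translate([864, 118, 32]) cube([73, 20, 1301]);
translate([1137, 118, 32]) cube([73, 20, 1301]);
translate([1410, 118, 32]) cube([73, 20, 1301]);
translate([1683, 118, 32]) cube([73, 20, 1301]);
translate([1956, 118, 32]) cube([73, 20, 1301]);


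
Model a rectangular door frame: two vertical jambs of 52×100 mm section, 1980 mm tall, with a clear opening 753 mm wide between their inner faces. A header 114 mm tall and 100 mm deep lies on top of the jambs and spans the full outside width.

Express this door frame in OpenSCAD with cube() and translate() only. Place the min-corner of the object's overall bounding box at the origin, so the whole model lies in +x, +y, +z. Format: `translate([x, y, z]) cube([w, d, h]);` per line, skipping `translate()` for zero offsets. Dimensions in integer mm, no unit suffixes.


cube([52, 100, 1980]);
translate([805, 0, 0]) cube([52, 100, 1980]);
translate([0, 0, 1980]) cube([857, 100, 114]);


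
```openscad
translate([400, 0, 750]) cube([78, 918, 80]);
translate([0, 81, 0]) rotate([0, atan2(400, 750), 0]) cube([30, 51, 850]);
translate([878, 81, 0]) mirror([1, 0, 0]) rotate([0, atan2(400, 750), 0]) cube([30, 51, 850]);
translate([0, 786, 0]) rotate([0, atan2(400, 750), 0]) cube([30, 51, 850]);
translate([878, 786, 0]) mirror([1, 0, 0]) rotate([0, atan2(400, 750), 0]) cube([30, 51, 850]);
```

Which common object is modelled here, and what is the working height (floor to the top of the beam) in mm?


A sawhorse. The overall height is 830 mm.

A beam across two mirrored pairs of raked legs — a sawhorse. The beam's underside is at z = 750 (matching the legs' vertical rise in atan2(400, 750)) and the beam is 80 mm tall, so its top is at 750 + 80 = 830 mm. The raked legs top out at the beam's underside, so that is the highest point.


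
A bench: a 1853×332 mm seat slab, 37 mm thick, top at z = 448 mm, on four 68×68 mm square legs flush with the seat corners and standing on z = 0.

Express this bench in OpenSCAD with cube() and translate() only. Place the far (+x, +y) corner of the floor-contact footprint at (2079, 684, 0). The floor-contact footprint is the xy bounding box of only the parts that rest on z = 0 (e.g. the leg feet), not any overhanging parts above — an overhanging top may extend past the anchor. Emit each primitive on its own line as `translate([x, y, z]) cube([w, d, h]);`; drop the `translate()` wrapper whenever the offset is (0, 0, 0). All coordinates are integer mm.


translate([226, 352, 411]) cube([1853, 332, 37]);
translate([226, 352, 0]) cube([68, 68, 411]);
translate([226, 616, 0]) cube([68, 68, 411]);
translate([2011, 352, 0]) cube([68, 68, 411]);
translate([2011, 616, 0]) cube([68, 68, 411]);


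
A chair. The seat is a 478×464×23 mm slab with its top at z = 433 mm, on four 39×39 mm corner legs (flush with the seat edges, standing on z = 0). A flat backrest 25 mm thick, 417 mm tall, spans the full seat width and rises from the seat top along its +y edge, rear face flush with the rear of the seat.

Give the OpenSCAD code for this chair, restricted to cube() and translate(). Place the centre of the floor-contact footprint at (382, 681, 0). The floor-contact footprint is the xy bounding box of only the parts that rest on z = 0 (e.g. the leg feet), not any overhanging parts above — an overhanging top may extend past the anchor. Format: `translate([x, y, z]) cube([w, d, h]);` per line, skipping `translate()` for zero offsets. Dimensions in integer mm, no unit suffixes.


translate([143, 449, 410]) cube([478, 464, 23]);
translate([143, 449, 0]) cube([39, 39, 410]);
translate([582, 449, 0]) cube([39, 39, 410]);
translate([143, 874, 0]) cube([39, 39, 410]);
translate([582, 874, 0]) cube([39, 39, 410]);
translate([143, 888, 433]) cube([478, 25, 417]);


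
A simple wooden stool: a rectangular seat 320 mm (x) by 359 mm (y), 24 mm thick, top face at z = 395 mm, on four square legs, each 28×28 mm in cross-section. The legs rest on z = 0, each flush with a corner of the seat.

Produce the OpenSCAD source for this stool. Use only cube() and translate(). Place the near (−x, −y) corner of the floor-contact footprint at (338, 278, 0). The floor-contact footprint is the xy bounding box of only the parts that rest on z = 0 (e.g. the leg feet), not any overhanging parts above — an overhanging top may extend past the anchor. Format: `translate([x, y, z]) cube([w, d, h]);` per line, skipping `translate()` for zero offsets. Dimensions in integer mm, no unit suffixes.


translate([338, 278, 371]) cube([320, 359, 24]);
translate([338, 278, 0]) cube([28, 28, 371]);
translate([630, 278, 0]) cube([28, 28, 371]);
translate([338, 609, 0]) cube([28, 28, 371]);
translate([630, 609, 0]) cube([28, 28, 371]);


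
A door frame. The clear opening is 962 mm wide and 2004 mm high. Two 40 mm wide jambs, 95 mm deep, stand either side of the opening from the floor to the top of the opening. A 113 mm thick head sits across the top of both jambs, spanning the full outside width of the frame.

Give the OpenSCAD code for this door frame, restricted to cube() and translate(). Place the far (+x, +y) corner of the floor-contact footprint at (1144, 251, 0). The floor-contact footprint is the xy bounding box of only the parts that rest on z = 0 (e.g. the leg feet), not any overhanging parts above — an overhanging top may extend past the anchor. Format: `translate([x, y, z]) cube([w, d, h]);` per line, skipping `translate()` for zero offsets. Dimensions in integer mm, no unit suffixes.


translate([102, 156, 0]) cube([40, 95, 2004]);
translate([1104, 156, 0]) cube([40, 95, 2004]);
translate([102, 156, 2004]) cube([1042, 95, 113]);
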